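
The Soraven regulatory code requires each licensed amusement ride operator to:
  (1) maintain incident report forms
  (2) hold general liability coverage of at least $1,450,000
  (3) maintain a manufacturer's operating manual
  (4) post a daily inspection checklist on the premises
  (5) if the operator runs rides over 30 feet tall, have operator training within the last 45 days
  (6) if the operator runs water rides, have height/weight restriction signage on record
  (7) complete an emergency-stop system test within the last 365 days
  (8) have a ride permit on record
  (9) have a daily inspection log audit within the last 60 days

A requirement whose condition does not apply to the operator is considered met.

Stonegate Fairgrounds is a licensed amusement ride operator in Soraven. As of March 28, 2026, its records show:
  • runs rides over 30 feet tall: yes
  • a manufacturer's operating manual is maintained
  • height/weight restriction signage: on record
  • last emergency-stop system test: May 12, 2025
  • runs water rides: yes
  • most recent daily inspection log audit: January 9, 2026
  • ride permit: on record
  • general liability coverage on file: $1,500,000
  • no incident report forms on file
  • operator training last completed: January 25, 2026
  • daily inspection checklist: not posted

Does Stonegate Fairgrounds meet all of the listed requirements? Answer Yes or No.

No

1. incident report forms absent → not met
2. general liability coverage $1,500,000 ≥ $1,450,000 → met
3. manufacturer's operating manual present → met
4. daily inspection checklist absent → not met
5. condition 'runs rides over 30 feet tall' holds; operator training 62 days ago vs limit 45 → not met
6. condition 'runs water rides' holds; height/weight restriction signage present → met
7. emergency-stop system test 320 days ago vs limit 365 → met
8. ride permit present → met
9. daily inspection log audit 78 days ago vs limit 60 → not met
Not met: 1, 4, 5, 9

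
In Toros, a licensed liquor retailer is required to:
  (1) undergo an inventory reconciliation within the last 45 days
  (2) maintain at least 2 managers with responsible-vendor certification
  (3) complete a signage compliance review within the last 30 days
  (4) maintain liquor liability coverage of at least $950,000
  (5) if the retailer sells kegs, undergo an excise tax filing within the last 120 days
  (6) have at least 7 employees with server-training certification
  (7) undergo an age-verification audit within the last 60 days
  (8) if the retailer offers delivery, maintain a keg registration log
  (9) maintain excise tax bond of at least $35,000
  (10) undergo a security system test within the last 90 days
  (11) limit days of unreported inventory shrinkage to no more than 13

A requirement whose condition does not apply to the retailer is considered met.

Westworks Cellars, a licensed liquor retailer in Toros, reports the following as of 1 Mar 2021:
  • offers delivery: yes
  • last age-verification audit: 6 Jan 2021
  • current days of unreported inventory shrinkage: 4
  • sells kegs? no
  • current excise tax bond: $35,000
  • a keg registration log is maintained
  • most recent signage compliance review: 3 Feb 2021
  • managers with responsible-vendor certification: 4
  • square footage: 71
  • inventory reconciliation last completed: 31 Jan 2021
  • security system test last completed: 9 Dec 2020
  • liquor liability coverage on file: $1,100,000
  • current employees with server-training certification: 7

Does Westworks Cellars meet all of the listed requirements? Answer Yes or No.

Yes

1. inventory reconciliation 29 days ago vs limit 45 → met
2. managers with responsible-vendor certification 4 ≥ 2 → met
3. signage compliance review 26 days ago vs limit 30 → met
4. liquor liability coverage $1,100,000 ≥ $950,000 → met
5. condition 'sells kegs' does not hold → requirement n/a → met
6. employees with server-training certification 7 ≥ 7 → met
7. age-verification audit 54 days ago vs limit 60 → met
8. condition 'offers delivery' holds; keg registration log present → met
9. excise tax bond $35,000 ≥ $35,000 → met
10. security system test 82 days ago vs limit 90 → met
11. days of unreported inventory shrinkage 4 ≤ 13 → met
All met.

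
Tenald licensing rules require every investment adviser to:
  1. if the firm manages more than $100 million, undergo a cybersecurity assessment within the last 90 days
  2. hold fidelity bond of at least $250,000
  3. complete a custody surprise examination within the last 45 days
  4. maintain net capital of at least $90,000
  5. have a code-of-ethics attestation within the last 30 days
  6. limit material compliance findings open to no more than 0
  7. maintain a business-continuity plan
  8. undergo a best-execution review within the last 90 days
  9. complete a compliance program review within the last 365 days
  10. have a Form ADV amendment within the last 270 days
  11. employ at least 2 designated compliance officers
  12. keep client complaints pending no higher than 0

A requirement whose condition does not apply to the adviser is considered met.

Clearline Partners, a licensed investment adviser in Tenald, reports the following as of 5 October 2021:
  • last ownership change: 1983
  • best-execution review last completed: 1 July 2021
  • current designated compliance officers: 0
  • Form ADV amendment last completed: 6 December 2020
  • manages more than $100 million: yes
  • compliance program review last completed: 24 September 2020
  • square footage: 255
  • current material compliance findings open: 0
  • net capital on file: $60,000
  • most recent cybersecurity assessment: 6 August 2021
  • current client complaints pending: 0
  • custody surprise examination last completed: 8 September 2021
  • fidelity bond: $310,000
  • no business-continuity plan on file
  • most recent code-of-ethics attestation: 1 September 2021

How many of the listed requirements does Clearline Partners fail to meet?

7

1. condition 'manages more than $100 million' holds; cybersecurity assessment 60 days ago vs limit 90 → met
2. fidelity bond $310,000 ≥ $250,000 → met
3. custody surprise examination 27 days ago vs limit 45 → met
4. net capital $60,000 < $90,000 → not met
5. code-of-ethics attestation 34 days ago vs limit 30 → not met
6. material compliance findings open 0 ≤ 0 → met
7. business-continuity plan absent → not met
8. best-execution review 96 days ago vs limit 90 → not met
9. compliance program review 376 days ago vs limit 365 → not met
10. Form ADV amendment 303 days ago vs limit 270 → not met
11. designated compliance officers 0 < 2 → not met
12. client complaints pending 0 ≤ 0 → met
Not met: 7 of 12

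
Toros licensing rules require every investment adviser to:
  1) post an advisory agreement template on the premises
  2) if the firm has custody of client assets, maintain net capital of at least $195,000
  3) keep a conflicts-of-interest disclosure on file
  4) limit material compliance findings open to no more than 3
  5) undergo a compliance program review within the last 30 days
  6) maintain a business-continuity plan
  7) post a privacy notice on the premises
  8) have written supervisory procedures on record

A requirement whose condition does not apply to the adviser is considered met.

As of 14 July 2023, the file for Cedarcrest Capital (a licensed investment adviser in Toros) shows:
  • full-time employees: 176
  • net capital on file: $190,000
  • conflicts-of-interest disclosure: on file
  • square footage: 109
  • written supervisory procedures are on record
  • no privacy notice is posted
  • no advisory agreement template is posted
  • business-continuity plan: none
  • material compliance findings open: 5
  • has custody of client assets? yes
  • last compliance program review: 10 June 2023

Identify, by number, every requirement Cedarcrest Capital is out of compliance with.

1. advisory agreement template absent → not met
2. condition 'has custody of client assets' holds; net capital $190,000 < $195,000 → not met
3. conflicts-of-interest disclosure present → met
4. material compliance findings open 5 > 3 → not met
5. compliance program review 34 days ago vs limit 30 → not met
6. business-continuity plan absent → not met
7. privacy notice absent → not met
8. written supervisory procedures present → met
Not met: 1, 2, 4, 5, 6, 7

1, 2, 4, 5, 6, 7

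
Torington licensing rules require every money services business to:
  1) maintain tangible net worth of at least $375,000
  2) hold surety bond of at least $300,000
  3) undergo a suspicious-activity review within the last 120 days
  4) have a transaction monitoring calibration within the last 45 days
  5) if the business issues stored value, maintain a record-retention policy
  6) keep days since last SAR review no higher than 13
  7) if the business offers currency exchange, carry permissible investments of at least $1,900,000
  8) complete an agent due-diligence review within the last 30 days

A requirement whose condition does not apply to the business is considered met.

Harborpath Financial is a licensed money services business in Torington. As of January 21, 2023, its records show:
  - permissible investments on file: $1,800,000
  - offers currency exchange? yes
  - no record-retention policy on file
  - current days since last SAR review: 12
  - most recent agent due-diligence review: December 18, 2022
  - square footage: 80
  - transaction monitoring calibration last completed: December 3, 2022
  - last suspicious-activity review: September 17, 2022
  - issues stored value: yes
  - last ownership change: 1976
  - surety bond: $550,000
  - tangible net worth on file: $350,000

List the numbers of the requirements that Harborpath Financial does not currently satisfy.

1, 3, 4, 5, 7, 8

1. tangible net worth $350,000 < $375,000 → not met
2. surety bond $550,000 ≥ $300,000 → met
3. suspicious-activity review 126 days ago vs limit 120 → not met
4. transaction monitoring calibration 49 days ago vs limit 45 → not met
5. condition 'issues stored value' holds; record-retention policy absent → not met
6. days since last SAR review 12 ≤ 13 → met
7. condition 'offers currency exchange' holds; permissible investments $1,800,000 < $1,900,000 → not met
8. agent due-diligence review 34 days ago vs limit 30 → not met
Not met: 1, 3, 4, 5, 7, 8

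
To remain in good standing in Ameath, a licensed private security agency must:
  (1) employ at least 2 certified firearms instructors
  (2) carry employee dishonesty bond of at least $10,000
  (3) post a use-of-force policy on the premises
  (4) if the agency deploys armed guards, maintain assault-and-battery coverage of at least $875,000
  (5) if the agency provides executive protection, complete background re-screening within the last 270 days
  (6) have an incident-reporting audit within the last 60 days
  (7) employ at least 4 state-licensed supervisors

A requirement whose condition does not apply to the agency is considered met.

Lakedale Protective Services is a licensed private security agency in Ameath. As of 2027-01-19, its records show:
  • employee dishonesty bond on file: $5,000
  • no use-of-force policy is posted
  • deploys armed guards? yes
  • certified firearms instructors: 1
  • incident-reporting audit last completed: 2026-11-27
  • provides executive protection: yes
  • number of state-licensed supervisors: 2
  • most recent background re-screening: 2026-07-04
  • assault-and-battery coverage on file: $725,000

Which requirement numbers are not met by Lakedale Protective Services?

1. certified firearms instructors 1 < 2 → not met
2. employee dishonesty bond $5,000 < $10,000 → not met
3. use-of-force policy absent → not met
4. condition 'deploys armed guards' holds; assault-and-battery coverage $725,000 < $875,000 → not met
5. condition 'provides executive protection' holds; background re-screening 199 days ago vs limit 270 → met
6. incident-reporting audit 53 days ago vs limit 60 → met
7. state-licensed supervisors 2 < 4 → not met
Not met: 1, 2, 3, 4, 7

1, 2, 3, 4, 7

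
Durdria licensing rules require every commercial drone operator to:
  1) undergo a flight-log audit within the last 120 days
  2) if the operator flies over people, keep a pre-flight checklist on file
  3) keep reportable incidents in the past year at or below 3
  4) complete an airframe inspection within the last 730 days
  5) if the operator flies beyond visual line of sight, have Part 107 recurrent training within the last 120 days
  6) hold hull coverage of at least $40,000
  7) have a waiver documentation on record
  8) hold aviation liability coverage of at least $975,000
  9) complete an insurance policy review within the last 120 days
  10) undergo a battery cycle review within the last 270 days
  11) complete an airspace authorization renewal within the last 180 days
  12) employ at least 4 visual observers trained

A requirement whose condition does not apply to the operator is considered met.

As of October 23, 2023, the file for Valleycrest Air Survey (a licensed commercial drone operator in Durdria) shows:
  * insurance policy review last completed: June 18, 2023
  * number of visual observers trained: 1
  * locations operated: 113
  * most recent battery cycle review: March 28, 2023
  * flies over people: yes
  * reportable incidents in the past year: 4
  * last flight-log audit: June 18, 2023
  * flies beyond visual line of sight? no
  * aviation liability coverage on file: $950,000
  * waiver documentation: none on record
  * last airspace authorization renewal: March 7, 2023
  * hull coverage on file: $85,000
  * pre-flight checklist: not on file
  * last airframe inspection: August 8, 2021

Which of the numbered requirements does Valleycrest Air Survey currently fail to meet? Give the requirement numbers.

1. flight-log audit 127 days ago vs limit 120 → not met
2. condition 'flies over people' holds; pre-flight checklist absent → not met
3. reportable incidents in the past year 4 > 3 → not met
4. airframe inspection 806 days ago vs limit 730 → not met
5. condition 'flies beyond visual line of sight' does not hold → requirement n/a → met
6. hull coverage $85,000 ≥ $40,000 → met
7. waiver documentation absent → not met
8. aviation liability coverage $950,000 < $975,000 → not met
9. insurance policy review 127 days ago vs limit 120 → not met
10. battery cycle review 209 days ago vs limit 270 → met
11. airspace authorization renewal 230 days ago vs limit 180 → not met
12. visual observers trained 1 < 4 → not met
Not met: 1, 2, 3, 4, 7, 8, 9, 11, 12

1, 2, 3, 4, 7, 8, 9, 11, 12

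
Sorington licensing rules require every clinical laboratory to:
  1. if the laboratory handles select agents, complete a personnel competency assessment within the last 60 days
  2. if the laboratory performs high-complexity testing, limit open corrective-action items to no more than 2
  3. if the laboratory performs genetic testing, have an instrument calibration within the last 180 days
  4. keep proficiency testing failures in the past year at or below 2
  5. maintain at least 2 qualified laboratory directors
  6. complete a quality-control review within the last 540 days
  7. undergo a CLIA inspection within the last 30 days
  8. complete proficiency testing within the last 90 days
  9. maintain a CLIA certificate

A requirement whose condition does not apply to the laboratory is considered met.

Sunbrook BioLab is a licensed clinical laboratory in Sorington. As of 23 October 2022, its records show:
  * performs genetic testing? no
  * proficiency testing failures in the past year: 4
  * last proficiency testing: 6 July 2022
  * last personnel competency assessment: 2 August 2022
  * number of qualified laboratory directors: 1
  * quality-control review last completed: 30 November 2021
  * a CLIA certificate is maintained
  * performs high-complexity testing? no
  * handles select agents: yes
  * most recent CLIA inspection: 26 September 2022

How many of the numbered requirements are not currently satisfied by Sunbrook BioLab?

1. condition 'handles select agents' holds; personnel competency assessment 82 days ago vs limit 60 → not met
2. condition 'performs high-complexity testing' does not hold → requirement n/a → met
3. condition 'performs genetic testing' does not hold → requirement n/a → met
4. proficiency testing failures in the past year 4 > 2 → not met
5. qualified laboratory directors 1 < 2 → not met
6. quality-control review 327 days ago vs limit 540 → met
7. CLIA inspection 27 days ago vs limit 30 → met
8. proficiency testing 109 days ago vs limit 90 → not met
9. CLIA certificate present → met
Not met: 4 of 9

4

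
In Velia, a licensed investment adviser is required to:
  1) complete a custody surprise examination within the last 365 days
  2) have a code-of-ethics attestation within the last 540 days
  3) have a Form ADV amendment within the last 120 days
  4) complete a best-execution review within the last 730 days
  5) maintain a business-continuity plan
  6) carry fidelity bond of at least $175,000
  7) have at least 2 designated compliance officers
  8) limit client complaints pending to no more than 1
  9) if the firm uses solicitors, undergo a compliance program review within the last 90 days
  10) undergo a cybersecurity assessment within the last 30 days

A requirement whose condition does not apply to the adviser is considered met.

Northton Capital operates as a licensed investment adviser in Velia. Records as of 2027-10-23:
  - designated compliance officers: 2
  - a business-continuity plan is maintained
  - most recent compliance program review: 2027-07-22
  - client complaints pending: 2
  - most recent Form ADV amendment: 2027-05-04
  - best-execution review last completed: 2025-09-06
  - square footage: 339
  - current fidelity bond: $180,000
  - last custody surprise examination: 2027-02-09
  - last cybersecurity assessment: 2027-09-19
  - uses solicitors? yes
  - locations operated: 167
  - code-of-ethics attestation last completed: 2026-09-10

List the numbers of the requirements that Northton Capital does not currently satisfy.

1. custody surprise examination 256 days ago vs limit 365 → met
2. code-of-ethics attestation 408 days ago vs limit 540 → met
3. Form ADV amendment 172 days ago vs limit 120 → not met
4. best-execution review 777 days ago vs limit 730 → not met
5. business-continuity plan present → met
6. fidelity bond $180,000 ≥ $175,000 → met
7. designated compliance officers 2 ≥ 2 → met
8. client complaints pending 2 > 1 → not met
9. condition 'uses solicitors' holds; compliance program review 93 days ago vs limit 90 → not met
10. cybersecurity assessment 34 days ago vs limit 30 → not met
Not met: 3, 4, 8, 9, 10

3, 4, 8, 9, 10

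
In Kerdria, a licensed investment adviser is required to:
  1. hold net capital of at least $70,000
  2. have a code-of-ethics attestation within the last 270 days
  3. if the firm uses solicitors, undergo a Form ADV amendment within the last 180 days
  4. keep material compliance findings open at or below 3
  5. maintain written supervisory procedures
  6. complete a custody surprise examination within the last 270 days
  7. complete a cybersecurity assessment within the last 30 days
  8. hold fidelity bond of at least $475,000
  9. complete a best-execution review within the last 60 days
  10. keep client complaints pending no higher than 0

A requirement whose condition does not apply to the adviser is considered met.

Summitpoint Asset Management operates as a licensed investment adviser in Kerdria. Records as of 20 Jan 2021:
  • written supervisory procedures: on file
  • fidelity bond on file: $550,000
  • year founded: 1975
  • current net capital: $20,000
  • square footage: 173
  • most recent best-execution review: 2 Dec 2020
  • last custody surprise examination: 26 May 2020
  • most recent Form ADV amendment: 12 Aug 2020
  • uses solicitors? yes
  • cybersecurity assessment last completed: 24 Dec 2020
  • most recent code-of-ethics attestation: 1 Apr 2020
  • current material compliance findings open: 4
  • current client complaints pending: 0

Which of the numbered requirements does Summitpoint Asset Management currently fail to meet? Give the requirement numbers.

1, 2, 4

1. net capital $20,000 < $70,000 → not met
2. code-of-ethics attestation 294 days ago vs limit 270 → not met
3. condition 'uses solicitors' holds; Form ADV amendment 161 days ago vs limit 180 → met
4. material compliance findings open 4 > 3 → not met
5. written supervisory procedures present → met
6. custody surprise examination 239 days ago vs limit 270 → met
7. cybersecurity assessment 27 days ago vs limit 30 → met
8. fidelity bond $550,000 ≥ $475,000 → met
9. best-execution review 49 days ago vs limit 60 → met
10. client complaints pending 0 ≤ 0 → met
Not met: 1, 2, 4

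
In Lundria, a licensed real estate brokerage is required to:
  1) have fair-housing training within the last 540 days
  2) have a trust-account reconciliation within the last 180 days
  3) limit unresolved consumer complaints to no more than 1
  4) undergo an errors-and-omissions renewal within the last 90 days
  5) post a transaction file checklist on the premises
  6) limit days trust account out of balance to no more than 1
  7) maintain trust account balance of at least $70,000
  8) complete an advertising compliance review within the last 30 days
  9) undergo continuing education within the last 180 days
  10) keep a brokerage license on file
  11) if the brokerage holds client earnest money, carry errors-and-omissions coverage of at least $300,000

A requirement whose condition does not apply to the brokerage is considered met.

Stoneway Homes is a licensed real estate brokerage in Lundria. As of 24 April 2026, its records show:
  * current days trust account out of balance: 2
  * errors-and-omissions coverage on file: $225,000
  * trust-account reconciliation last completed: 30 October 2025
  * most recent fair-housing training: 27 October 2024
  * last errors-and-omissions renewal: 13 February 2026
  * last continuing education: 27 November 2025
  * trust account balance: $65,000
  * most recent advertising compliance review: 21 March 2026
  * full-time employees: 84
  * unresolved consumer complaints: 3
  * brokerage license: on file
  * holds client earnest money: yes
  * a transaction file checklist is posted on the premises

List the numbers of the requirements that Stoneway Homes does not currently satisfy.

1. fair-housing training 544 days ago vs limit 540 → not met
2. trust-account reconciliation 176 days ago vs limit 180 → met
3. unresolved consumer complaints 3 > 1 → not met
4. errors-and-omissions renewal 70 days ago vs limit 90 → met
5. transaction file checklist present → met
6. days trust account out of balance 2 > 1 → not met
7. trust account balance $65,000 < $70,000 → not met
8. advertising compliance review 34 days ago vs limit 30 → not met
9. continuing education 148 days ago vs limit 180 → met
10. brokerage license present → met
11. condition 'holds client earnest money' holds; errors-and-omissions coverage $225,000 < $300,000 → not met
Not met: 1, 3, 6, 7, 8, 11

1, 3, 6, 7, 8, 11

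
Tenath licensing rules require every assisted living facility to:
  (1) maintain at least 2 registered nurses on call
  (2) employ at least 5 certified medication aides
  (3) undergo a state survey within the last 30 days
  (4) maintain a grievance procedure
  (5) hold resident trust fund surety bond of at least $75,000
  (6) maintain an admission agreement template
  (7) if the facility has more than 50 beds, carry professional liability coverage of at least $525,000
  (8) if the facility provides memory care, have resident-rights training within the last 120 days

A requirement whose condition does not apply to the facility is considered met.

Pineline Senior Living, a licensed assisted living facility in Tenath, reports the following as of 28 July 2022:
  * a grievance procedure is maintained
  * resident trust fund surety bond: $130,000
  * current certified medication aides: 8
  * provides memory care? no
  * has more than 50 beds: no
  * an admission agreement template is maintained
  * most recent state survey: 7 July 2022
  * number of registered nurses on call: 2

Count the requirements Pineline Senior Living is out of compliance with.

1. registered nurses on call 2 ≥ 2 → met
2. certified medication aides 8 ≥ 5 → met
3. state survey 21 days ago vs limit 30 → met
4. grievance procedure present → met
5. resident trust fund surety bond $130,000 ≥ $75,000 → met
6. admission agreement template present → met
7. condition 'has more than 50 beds' does not hold → requirement n/a → met
8. condition 'provides memory care' does not hold → requirement n/a → met
Not met: 0 of 8

0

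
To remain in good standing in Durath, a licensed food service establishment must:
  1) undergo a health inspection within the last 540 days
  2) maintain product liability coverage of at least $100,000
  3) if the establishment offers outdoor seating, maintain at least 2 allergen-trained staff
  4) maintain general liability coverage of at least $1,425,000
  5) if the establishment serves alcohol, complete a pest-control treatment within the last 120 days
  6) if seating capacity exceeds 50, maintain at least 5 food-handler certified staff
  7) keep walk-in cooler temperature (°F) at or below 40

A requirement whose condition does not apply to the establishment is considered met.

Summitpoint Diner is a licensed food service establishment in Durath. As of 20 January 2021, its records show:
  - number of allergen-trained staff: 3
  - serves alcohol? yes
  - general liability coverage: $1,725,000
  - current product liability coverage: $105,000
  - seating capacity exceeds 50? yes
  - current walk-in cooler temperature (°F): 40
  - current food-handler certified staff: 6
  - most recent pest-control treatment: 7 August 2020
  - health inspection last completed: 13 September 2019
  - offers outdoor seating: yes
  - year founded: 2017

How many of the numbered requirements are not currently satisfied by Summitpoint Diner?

1

1. health inspection 495 days ago vs limit 540 → met
2. product liability coverage $105,000 ≥ $100,000 → met
3. condition 'offers outdoor seating' holds; allergen-trained staff 3 ≥ 2 → met
4. general liability coverage $1,725,000 ≥ $1,425,000 → met
5. condition 'serves alcohol' holds; pest-control treatment 166 days ago vs limit 120 → not met
6. condition 'seating capacity exceeds 50' holds; food-handler certified staff 6 ≥ 5 → met
7. walk-in cooler temperature (°F) 40 ≤ 40 → met
Not met: 1 of 7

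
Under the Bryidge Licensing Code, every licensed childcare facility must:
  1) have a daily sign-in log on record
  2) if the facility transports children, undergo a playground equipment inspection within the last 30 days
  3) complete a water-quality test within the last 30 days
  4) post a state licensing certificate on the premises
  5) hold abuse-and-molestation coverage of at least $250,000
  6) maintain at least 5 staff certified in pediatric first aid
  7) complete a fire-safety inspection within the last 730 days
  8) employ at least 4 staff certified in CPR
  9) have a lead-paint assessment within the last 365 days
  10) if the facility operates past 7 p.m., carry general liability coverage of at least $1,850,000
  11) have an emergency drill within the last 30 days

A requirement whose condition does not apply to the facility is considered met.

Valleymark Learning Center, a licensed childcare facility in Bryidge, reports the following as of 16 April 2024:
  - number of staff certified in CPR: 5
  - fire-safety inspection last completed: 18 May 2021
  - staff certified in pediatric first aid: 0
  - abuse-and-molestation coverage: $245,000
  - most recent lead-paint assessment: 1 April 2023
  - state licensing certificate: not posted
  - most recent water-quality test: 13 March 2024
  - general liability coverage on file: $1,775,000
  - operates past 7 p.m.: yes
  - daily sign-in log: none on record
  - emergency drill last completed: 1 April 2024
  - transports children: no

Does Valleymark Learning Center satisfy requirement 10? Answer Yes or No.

No

10. condition 'operates past 7 p.m.' holds; general liability coverage $1,775,000 < $1,850,000 → not met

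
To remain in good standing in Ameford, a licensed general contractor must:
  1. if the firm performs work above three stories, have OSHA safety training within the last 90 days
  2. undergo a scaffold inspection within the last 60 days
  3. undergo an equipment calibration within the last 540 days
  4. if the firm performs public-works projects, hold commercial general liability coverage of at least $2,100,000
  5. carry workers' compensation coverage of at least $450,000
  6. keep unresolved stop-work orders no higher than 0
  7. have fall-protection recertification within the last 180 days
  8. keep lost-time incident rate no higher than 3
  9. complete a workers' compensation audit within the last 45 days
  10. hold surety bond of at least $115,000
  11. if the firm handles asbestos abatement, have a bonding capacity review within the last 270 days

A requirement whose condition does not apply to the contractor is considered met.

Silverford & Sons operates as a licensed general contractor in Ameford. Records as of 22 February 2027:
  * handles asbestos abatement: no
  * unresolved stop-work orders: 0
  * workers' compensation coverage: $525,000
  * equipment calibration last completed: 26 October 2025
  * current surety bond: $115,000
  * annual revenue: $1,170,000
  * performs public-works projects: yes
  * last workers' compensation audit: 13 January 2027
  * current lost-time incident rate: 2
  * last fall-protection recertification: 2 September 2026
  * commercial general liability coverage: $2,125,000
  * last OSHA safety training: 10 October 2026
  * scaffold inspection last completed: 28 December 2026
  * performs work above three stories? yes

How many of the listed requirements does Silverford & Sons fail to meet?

1. condition 'performs work above three stories' holds; OSHA safety training 135 days ago vs limit 90 → not met
2. scaffold inspection 56 days ago vs limit 60 → met
3. equipment calibration 484 days ago vs limit 540 → met
4. condition 'performs public-works projects' holds; commercial general liability coverage $2,125,000 ≥ $2,100,000 → met
5. workers' compensation coverage $525,000 ≥ $450,000 → met
6. unresolved stop-work orders 0 ≤ 0 → met
7. fall-protection recertification 173 days ago vs limit 180 → met
8. lost-time incident rate 2 ≤ 3 → met
9. workers' compensation audit 40 days ago vs limit 45 → met
10. surety bond $115,000 ≥ $115,000 → met
11. condition 'handles asbestos abatement' does not hold → requirement n/a → met
Not met: 1 of 11

1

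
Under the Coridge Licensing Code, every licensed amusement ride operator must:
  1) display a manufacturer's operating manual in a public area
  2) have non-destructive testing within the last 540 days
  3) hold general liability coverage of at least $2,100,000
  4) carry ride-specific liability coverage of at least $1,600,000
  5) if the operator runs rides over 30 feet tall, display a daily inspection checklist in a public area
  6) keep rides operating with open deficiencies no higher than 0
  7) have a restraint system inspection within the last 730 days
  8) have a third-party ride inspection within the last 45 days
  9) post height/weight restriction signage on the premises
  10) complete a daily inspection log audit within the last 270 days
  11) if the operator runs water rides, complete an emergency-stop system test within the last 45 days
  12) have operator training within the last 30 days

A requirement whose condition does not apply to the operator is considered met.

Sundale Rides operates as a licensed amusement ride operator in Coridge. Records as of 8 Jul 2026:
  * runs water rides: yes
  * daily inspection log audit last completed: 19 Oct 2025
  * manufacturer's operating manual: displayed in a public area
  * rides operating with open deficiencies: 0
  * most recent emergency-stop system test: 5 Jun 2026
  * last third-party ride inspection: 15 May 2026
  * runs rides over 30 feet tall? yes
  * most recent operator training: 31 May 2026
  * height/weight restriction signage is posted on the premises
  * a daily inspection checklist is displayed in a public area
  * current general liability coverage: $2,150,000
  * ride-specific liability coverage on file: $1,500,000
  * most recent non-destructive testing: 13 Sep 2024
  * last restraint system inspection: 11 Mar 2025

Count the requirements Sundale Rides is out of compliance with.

4

1. manufacturer's operating manual present → met
2. non-destructive testing 663 days ago vs limit 540 → not met
3. general liability coverage $2,150,000 ≥ $2,100,000 → met
4. ride-specific liability coverage $1,500,000 < $1,600,000 → not met
5. condition 'runs rides over 30 feet tall' holds; daily inspection checklist present → met
6. rides operating with open deficiencies 0 ≤ 0 → met
7. restraint system inspection 484 days ago vs limit 730 → met
8. third-party ride inspection 54 days ago vs limit 45 → not met
9. height/weight restriction signage present → met
10. daily inspection log audit 262 days ago vs limit 270 → met
11. condition 'runs water rides' holds; emergency-stop system test 33 days ago vs limit 45 → met
12. operator training 38 days ago vs limit 30 → not met
Not met: 4 of 12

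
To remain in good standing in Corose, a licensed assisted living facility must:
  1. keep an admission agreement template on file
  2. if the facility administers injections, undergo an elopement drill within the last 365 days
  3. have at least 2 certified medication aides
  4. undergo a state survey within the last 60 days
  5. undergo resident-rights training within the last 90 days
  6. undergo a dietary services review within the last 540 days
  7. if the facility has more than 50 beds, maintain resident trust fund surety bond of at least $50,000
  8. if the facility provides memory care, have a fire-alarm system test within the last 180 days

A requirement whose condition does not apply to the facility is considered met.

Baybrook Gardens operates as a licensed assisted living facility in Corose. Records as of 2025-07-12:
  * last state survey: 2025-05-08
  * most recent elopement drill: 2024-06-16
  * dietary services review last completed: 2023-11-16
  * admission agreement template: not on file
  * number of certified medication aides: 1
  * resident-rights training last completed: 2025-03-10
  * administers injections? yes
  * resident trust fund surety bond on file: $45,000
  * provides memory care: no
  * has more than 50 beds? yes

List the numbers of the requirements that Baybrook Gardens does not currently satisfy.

1. admission agreement template absent → not met
2. condition 'administers injections' holds; elopement drill 391 days ago vs limit 365 → not met
3. certified medication aides 1 < 2 → not met
4. state survey 65 days ago vs limit 60 → not met
5. resident-rights training 124 days ago vs limit 90 → not met
6. dietary services review 604 days ago vs limit 540 → not met
7. condition 'has more than 50 beds' holds; resident trust fund surety bond $45,000 < $50,000 → not met
8. condition 'provides memory care' does not hold → requirement n/a → met
Not met: 1, 2, 3, 4, 5, 6, 7

1, 2, 3, 4, 5, 6, 7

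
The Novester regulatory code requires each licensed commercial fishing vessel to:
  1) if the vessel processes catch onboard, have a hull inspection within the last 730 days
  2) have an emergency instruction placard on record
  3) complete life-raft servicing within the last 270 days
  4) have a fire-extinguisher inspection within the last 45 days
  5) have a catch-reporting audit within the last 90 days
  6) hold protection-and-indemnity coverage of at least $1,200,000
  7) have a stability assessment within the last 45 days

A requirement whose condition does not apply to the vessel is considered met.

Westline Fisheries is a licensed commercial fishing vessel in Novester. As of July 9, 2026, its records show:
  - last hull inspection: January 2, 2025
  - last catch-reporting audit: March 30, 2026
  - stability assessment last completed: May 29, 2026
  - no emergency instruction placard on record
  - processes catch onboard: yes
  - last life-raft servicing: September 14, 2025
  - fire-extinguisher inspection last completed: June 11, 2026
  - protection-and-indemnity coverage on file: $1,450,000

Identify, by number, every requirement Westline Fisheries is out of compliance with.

1. condition 'processes catch onboard' holds; hull inspection 553 days ago vs limit 730 → met
2. emergency instruction placard absent → not met
3. life-raft servicing 298 days ago vs limit 270 → not met
4. fire-extinguisher inspection 28 days ago vs limit 45 → met
5. catch-reporting audit 101 days ago vs limit 90 → not met
6. protection-and-indemnity coverage $1,450,000 ≥ $1,200,000 → met
7. stability assessment 41 days ago vs limit 45 → met
Not met: 2, 3, 5

2, 3, 5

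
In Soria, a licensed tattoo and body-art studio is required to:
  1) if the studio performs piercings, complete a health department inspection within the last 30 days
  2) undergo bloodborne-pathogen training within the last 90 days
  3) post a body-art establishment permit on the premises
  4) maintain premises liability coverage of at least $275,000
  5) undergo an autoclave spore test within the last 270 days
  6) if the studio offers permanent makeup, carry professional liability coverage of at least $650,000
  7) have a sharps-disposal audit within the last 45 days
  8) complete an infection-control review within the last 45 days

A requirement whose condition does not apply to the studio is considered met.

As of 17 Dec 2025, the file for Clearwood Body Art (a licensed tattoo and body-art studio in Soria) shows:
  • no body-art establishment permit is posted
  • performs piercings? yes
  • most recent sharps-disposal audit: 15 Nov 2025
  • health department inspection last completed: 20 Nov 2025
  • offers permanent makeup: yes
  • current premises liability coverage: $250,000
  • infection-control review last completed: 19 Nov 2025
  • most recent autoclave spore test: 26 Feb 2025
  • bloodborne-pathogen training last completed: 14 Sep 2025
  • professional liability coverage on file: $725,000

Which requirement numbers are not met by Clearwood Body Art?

1. condition 'performs piercings' holds; health department inspection 27 days ago vs limit 30 → met
2. bloodborne-pathogen training 94 days ago vs limit 90 → not met
3. body-art establishment permit absent → not met
4. premises liability coverage $250,000 < $275,000 → not met
5. autoclave spore test 294 days ago vs limit 270 → not met
6. condition 'offers permanent makeup' holds; professional liability coverage $725,000 ≥ $650,000 → met
7. sharps-disposal audit 32 days ago vs limit 45 → met
8. infection-control review 28 days ago vs limit 45 → met
Not met: 2, 3, 4, 5

2, 3, 4, 5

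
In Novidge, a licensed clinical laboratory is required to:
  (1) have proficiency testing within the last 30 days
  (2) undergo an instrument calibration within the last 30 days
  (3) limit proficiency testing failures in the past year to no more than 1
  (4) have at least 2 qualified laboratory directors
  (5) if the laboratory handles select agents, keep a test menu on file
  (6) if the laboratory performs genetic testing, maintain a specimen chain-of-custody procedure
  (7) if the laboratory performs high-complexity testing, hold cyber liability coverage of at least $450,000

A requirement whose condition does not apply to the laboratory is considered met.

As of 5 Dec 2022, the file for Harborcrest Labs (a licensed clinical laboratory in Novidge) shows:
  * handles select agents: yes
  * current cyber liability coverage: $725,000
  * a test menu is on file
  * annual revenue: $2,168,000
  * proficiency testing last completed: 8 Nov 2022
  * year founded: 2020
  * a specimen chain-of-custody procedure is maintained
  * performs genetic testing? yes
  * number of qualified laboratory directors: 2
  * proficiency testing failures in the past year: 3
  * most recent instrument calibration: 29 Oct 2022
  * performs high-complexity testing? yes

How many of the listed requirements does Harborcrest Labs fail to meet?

2

1. proficiency testing 27 days ago vs limit 30 → met
2. instrument calibration 37 days ago vs limit 30 → not met
3. proficiency testing failures in the past year 3 > 1 → not met
4. qualified laboratory directors 2 ≥ 2 → met
5. condition 'handles select agents' holds; test menu present → met
6. condition 'performs genetic testing' holds; specimen chain-of-custody procedure present → met
7. condition 'performs high-complexity testing' holds; cyber liability coverage $725,000 ≥ $450,000 → met
Not met: 2 of 7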